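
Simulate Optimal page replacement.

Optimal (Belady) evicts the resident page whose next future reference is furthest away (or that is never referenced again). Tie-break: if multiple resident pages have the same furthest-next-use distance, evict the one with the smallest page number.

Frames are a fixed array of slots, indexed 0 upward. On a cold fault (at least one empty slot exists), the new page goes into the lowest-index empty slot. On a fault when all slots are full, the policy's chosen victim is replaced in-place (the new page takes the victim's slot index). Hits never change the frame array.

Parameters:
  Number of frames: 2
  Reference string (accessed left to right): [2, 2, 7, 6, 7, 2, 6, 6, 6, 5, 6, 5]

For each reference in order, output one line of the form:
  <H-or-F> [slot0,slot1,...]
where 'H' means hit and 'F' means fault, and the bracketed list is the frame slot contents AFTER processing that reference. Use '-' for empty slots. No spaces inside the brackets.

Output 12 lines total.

F [2,-]
H [2,-]
F [2,7]
F [6,7]
H [6,7]
F [6,2]
H [6,2]
H [6,2]
H [6,2]
F [6,5]
H [6,5]
H [6,5]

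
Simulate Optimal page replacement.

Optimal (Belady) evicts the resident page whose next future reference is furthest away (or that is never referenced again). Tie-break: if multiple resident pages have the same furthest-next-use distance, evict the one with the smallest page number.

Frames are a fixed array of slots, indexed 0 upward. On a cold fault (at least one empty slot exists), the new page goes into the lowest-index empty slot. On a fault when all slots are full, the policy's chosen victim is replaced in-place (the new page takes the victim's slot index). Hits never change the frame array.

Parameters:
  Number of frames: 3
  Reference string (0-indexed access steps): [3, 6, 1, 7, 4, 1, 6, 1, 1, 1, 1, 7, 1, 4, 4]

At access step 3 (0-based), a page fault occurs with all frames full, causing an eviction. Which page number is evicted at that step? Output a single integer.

Answer: 3

Derivation:
Step 0: ref 3 -> FAULT, frames=[3,-,-]
Step 1: ref 6 -> FAULT, frames=[3,6,-]
Step 2: ref 1 -> FAULT, frames=[3,6,1]
Step 3: ref 7 -> FAULT, evict 3, frames=[7,6,1]
At step 3: evicted page 3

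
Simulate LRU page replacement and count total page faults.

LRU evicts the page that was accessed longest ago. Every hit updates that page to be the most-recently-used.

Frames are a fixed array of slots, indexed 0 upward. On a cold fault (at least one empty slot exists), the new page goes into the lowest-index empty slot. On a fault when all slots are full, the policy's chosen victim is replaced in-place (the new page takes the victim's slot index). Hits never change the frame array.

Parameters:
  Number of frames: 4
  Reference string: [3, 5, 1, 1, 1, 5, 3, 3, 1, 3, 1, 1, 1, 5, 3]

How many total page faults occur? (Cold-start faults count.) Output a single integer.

Step 0: ref 3 → FAULT, frames=[3,-,-,-]
Step 1: ref 5 → FAULT, frames=[3,5,-,-]
Step 2: ref 1 → FAULT, frames=[3,5,1,-]
Step 3: ref 1 → HIT, frames=[3,5,1,-]
Step 4: ref 1 → HIT, frames=[3,5,1,-]
Step 5: ref 5 → HIT, frames=[3,5,1,-]
Step 6: ref 3 → HIT, frames=[3,5,1,-]
Step 7: ref 3 → HIT, frames=[3,5,1,-]
Step 8: ref 1 → HIT, frames=[3,5,1,-]
Step 9: ref 3 → HIT, frames=[3,5,1,-]
Step 10: ref 1 → HIT, frames=[3,5,1,-]
Step 11: ref 1 → HIT, frames=[3,5,1,-]
Step 12: ref 1 → HIT, frames=[3,5,1,-]
Step 13: ref 5 → HIT, frames=[3,5,1,-]
Step 14: ref 3 → HIT, frames=[3,5,1,-]
Total faults: 3

Answer: 3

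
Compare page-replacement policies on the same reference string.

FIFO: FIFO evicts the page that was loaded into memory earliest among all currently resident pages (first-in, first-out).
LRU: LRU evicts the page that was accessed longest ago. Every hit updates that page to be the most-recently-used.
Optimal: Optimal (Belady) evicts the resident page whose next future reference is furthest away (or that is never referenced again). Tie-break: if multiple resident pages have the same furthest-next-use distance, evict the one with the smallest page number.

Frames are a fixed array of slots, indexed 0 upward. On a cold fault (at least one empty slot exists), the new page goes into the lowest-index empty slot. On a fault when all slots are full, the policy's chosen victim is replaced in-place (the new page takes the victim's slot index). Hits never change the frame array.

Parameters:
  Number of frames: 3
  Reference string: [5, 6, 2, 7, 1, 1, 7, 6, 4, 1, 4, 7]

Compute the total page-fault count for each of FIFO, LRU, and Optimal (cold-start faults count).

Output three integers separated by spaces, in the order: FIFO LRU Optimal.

--- FIFO ---
  step 0: ref 5 -> FAULT, frames=[5,-,-] (faults so far: 1)
  step 1: ref 6 -> FAULT, frames=[5,6,-] (faults so far: 2)
  step 2: ref 2 -> FAULT, frames=[5,6,2] (faults so far: 3)
  step 3: ref 7 -> FAULT, evict 5, frames=[7,6,2] (faults so far: 4)
  step 4: ref 1 -> FAULT, evict 6, frames=[7,1,2] (faults so far: 5)
  step 5: ref 1 -> HIT, frames=[7,1,2] (faults so far: 5)
  step 6: ref 7 -> HIT, frames=[7,1,2] (faults so far: 5)
  step 7: ref 6 -> FAULT, evict 2, frames=[7,1,6] (faults so far: 6)
  step 8: ref 4 -> FAULT, evict 7, frames=[4,1,6] (faults so far: 7)
  step 9: ref 1 -> HIT, frames=[4,1,6] (faults so far: 7)
  step 10: ref 4 -> HIT, frames=[4,1,6] (faults so far: 7)
  step 11: ref 7 -> FAULT, evict 1, frames=[4,7,6] (faults so far: 8)
  FIFO total faults: 8
--- LRU ---
  step 0: ref 5 -> FAULT, frames=[5,-,-] (faults so far: 1)
  step 1: ref 6 -> FAULT, frames=[5,6,-] (faults so far: 2)
  step 2: ref 2 -> FAULT, frames=[5,6,2] (faults so far: 3)
  step 3: ref 7 -> FAULT, evict 5, frames=[7,6,2] (faults so far: 4)
  step 4: ref 1 -> FAULT, evict 6, frames=[7,1,2] (faults so far: 5)
  step 5: ref 1 -> HIT, frames=[7,1,2] (faults so far: 5)
  step 6: ref 7 -> HIT, frames=[7,1,2] (faults so far: 5)
  step 7: ref 6 -> FAULT, evict 2, frames=[7,1,6] (faults so far: 6)
  step 8: ref 4 -> FAULT, evict 1, frames=[7,4,6] (faults so far: 7)
  step 9: ref 1 -> FAULT, evict 7, frames=[1,4,6] (faults so far: 8)
  step 10: ref 4 -> HIT, frames=[1,4,6] (faults so far: 8)
  step 11: ref 7 -> FAULT, evict 6, frames=[1,4,7] (faults so far: 9)
  LRU total faults: 9
--- Optimal ---
  step 0: ref 5 -> FAULT, frames=[5,-,-] (faults so far: 1)
  step 1: ref 6 -> FAULT, frames=[5,6,-] (faults so far: 2)
  step 2: ref 2 -> FAULT, frames=[5,6,2] (faults so far: 3)
  step 3: ref 7 -> FAULT, evict 2, frames=[5,6,7] (faults so far: 4)
  step 4: ref 1 -> FAULT, evict 5, frames=[1,6,7] (faults so far: 5)
  step 5: ref 1 -> HIT, frames=[1,6,7] (faults so far: 5)
  step 6: ref 7 -> HIT, frames=[1,6,7] (faults so far: 5)
  step 7: ref 6 -> HIT, frames=[1,6,7] (faults so far: 5)
  step 8: ref 4 -> FAULT, evict 6, frames=[1,4,7] (faults so far: 6)
  step 9: ref 1 -> HIT, frames=[1,4,7] (faults so far: 6)
  step 10: ref 4 -> HIT, frames=[1,4,7] (faults so far: 6)
  step 11: ref 7 -> HIT, frames=[1,4,7] (faults so far: 6)
  Optimal total faults: 6

Answer: 8 9 6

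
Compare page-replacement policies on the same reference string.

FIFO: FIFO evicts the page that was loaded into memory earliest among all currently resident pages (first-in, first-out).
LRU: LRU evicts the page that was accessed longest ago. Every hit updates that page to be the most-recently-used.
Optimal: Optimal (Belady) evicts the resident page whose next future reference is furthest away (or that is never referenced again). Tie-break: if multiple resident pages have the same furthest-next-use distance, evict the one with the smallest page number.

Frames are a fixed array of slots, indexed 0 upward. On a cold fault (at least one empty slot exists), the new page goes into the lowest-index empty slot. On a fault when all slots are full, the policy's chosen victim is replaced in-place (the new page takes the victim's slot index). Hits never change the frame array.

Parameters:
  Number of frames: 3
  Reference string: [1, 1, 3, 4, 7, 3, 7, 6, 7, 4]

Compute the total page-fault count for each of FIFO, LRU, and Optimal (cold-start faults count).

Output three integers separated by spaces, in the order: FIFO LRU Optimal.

--- FIFO ---
  step 0: ref 1 -> FAULT, frames=[1,-,-] (faults so far: 1)
  step 1: ref 1 -> HIT, frames=[1,-,-] (faults so far: 1)
  step 2: ref 3 -> FAULT, frames=[1,3,-] (faults so far: 2)
  step 3: ref 4 -> FAULT, frames=[1,3,4] (faults so far: 3)
  step 4: ref 7 -> FAULT, evict 1, frames=[7,3,4] (faults so far: 4)
  step 5: ref 3 -> HIT, frames=[7,3,4] (faults so far: 4)
  step 6: ref 7 -> HIT, frames=[7,3,4] (faults so far: 4)
  step 7: ref 6 -> FAULT, evict 3, frames=[7,6,4] (faults so far: 5)
  step 8: ref 7 -> HIT, frames=[7,6,4] (faults so far: 5)
  step 9: ref 4 -> HIT, frames=[7,6,4] (faults so far: 5)
  FIFO total faults: 5
--- LRU ---
  step 0: ref 1 -> FAULT, frames=[1,-,-] (faults so far: 1)
  step 1: ref 1 -> HIT, frames=[1,-,-] (faults so far: 1)
  step 2: ref 3 -> FAULT, frames=[1,3,-] (faults so far: 2)
  step 3: ref 4 -> FAULT, frames=[1,3,4] (faults so far: 3)
  step 4: ref 7 -> FAULT, evict 1, frames=[7,3,4] (faults so far: 4)
  step 5: ref 3 -> HIT, frames=[7,3,4] (faults so far: 4)
  step 6: ref 7 -> HIT, frames=[7,3,4] (faults so far: 4)
  step 7: ref 6 -> FAULT, evict 4, frames=[7,3,6] (faults so far: 5)
  step 8: ref 7 -> HIT, frames=[7,3,6] (faults so far: 5)
  step 9: ref 4 -> FAULT, evict 3, frames=[7,4,6] (faults so far: 6)
  LRU total faults: 6
--- Optimal ---
  step 0: ref 1 -> FAULT, frames=[1,-,-] (faults so far: 1)
  step 1: ref 1 -> HIT, frames=[1,-,-] (faults so far: 1)
  step 2: ref 3 -> FAULT, frames=[1,3,-] (faults so far: 2)
  step 3: ref 4 -> FAULT, frames=[1,3,4] (faults so far: 3)
  step 4: ref 7 -> FAULT, evict 1, frames=[7,3,4] (faults so far: 4)
  step 5: ref 3 -> HIT, frames=[7,3,4] (faults so far: 4)
  step 6: ref 7 -> HIT, frames=[7,3,4] (faults so far: 4)
  step 7: ref 6 -> FAULT, evict 3, frames=[7,6,4] (faults so far: 5)
  step 8: ref 7 -> HIT, frames=[7,6,4] (faults so far: 5)
  step 9: ref 4 -> HIT, frames=[7,6,4] (faults so far: 5)
  Optimal total faults: 5

Answer: 5 6 5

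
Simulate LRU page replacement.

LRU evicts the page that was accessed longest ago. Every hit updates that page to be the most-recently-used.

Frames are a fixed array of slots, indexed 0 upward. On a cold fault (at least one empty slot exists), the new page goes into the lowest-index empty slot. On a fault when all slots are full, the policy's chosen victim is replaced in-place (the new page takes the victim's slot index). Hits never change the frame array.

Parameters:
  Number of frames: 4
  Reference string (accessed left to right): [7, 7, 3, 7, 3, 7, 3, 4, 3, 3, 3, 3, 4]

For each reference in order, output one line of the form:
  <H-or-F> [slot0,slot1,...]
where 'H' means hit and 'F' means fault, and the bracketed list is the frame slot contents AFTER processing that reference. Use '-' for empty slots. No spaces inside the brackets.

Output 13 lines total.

F [7,-,-,-]
H [7,-,-,-]
F [7,3,-,-]
H [7,3,-,-]
H [7,3,-,-]
H [7,3,-,-]
H [7,3,-,-]
F [7,3,4,-]
H [7,3,4,-]
H [7,3,4,-]
H [7,3,4,-]
H [7,3,4,-]
H [7,3,4,-]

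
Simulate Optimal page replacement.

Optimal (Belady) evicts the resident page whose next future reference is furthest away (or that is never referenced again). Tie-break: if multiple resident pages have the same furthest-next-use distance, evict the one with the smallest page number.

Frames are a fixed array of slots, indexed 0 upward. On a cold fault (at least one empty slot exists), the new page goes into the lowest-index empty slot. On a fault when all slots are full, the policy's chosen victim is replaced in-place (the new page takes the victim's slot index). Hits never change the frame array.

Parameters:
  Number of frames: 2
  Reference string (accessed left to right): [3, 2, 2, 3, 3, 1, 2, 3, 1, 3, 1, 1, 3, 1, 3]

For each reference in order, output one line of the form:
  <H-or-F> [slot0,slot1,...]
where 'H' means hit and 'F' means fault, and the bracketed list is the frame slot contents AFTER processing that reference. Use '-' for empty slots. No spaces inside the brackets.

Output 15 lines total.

F [3,-]
F [3,2]
H [3,2]
H [3,2]
H [3,2]
F [1,2]
H [1,2]
F [1,3]
H [1,3]
H [1,3]
H [1,3]
H [1,3]
H [1,3]
H [1,3]
H [1,3]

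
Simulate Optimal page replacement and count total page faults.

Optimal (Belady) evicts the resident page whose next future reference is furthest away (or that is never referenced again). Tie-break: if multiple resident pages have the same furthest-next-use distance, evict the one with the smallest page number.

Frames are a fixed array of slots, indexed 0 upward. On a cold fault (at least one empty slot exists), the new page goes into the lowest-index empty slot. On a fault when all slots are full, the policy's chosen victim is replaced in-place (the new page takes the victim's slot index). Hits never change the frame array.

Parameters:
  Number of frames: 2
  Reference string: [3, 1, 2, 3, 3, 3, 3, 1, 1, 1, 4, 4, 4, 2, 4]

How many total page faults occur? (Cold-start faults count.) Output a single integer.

Answer: 5

Derivation:
Step 0: ref 3 → FAULT, frames=[3,-]
Step 1: ref 1 → FAULT, frames=[3,1]
Step 2: ref 2 → FAULT (evict 1), frames=[3,2]
Step 3: ref 3 → HIT, frames=[3,2]
Step 4: ref 3 → HIT, frames=[3,2]
Step 5: ref 3 → HIT, frames=[3,2]
Step 6: ref 3 → HIT, frames=[3,2]
Step 7: ref 1 → FAULT (evict 3), frames=[1,2]
Step 8: ref 1 → HIT, frames=[1,2]
Step 9: ref 1 → HIT, frames=[1,2]
Step 10: ref 4 → FAULT (evict 1), frames=[4,2]
Step 11: ref 4 → HIT, frames=[4,2]
Step 12: ref 4 → HIT, frames=[4,2]
Step 13: ref 2 → HIT, frames=[4,2]
Step 14: ref 4 → HIT, frames=[4,2]
Total faults: 5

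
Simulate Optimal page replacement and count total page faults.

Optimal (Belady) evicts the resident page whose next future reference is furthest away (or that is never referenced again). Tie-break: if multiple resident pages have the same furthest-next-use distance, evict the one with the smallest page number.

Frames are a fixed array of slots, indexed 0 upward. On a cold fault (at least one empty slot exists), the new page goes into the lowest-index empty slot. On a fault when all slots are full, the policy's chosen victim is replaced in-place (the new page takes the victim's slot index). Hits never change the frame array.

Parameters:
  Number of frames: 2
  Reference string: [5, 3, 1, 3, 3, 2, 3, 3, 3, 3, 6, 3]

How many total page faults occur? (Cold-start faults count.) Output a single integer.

Answer: 5

Derivation:
Step 0: ref 5 → FAULT, frames=[5,-]
Step 1: ref 3 → FAULT, frames=[5,3]
Step 2: ref 1 → FAULT (evict 5), frames=[1,3]
Step 3: ref 3 → HIT, frames=[1,3]
Step 4: ref 3 → HIT, frames=[1,3]
Step 5: ref 2 → FAULT (evict 1), frames=[2,3]
Step 6: ref 3 → HIT, frames=[2,3]
Step 7: ref 3 → HIT, frames=[2,3]
Step 8: ref 3 → HIT, frames=[2,3]
Step 9: ref 3 → HIT, frames=[2,3]
Step 10: ref 6 → FAULT (evict 2), frames=[6,3]
Step 11: ref 3 → HIT, frames=[6,3]
Total faults: 5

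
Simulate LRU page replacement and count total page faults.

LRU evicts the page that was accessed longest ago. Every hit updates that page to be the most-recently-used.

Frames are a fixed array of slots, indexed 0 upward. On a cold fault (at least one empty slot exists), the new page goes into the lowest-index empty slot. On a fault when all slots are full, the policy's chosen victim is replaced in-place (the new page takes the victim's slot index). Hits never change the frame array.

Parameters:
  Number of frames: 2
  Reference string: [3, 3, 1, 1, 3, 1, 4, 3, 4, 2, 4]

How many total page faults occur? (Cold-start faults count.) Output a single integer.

Step 0: ref 3 → FAULT, frames=[3,-]
Step 1: ref 3 → HIT, frames=[3,-]
Step 2: ref 1 → FAULT, frames=[3,1]
Step 3: ref 1 → HIT, frames=[3,1]
Step 4: ref 3 → HIT, frames=[3,1]
Step 5: ref 1 → HIT, frames=[3,1]
Step 6: ref 4 → FAULT (evict 3), frames=[4,1]
Step 7: ref 3 → FAULT (evict 1), frames=[4,3]
Step 8: ref 4 → HIT, frames=[4,3]
Step 9: ref 2 → FAULT (evict 3), frames=[4,2]
Step 10: ref 4 → HIT, frames=[4,2]
Total faults: 5

Answer: 5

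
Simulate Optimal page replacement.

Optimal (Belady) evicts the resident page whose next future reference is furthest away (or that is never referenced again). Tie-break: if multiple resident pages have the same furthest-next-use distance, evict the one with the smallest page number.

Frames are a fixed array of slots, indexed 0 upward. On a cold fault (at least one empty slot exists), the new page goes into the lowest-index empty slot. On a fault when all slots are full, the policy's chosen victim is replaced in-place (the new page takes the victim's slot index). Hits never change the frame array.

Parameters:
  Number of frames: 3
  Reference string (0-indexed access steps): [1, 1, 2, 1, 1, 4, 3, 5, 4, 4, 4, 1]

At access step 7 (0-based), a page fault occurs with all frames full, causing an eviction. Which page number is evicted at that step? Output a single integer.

Step 0: ref 1 -> FAULT, frames=[1,-,-]
Step 1: ref 1 -> HIT, frames=[1,-,-]
Step 2: ref 2 -> FAULT, frames=[1,2,-]
Step 3: ref 1 -> HIT, frames=[1,2,-]
Step 4: ref 1 -> HIT, frames=[1,2,-]
Step 5: ref 4 -> FAULT, frames=[1,2,4]
Step 6: ref 3 -> FAULT, evict 2, frames=[1,3,4]
Step 7: ref 5 -> FAULT, evict 3, frames=[1,5,4]
At step 7: evicted page 3

Answer: 3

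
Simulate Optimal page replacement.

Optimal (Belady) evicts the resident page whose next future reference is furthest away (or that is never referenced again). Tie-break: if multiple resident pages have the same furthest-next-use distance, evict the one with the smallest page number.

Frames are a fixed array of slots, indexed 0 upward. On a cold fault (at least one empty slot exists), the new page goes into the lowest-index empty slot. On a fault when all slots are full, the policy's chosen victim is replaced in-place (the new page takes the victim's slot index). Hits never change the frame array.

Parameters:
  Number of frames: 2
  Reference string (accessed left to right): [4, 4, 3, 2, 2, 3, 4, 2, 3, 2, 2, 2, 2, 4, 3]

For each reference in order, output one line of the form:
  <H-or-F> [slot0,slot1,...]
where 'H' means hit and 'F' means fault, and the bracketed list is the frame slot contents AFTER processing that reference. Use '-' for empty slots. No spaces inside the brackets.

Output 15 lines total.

F [4,-]
H [4,-]
F [4,3]
F [2,3]
H [2,3]
H [2,3]
F [2,4]
H [2,4]
F [2,3]
H [2,3]
H [2,3]
H [2,3]
H [2,3]
F [4,3]
H [4,3]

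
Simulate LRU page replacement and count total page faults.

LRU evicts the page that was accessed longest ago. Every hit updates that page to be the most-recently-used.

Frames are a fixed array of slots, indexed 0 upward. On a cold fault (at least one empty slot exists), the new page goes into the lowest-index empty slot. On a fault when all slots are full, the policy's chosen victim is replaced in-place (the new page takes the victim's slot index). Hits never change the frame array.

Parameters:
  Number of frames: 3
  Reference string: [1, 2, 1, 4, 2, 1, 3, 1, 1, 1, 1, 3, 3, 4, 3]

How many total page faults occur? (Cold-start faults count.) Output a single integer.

Answer: 5

Derivation:
Step 0: ref 1 → FAULT, frames=[1,-,-]
Step 1: ref 2 → FAULT, frames=[1,2,-]
Step 2: ref 1 → HIT, frames=[1,2,-]
Step 3: ref 4 → FAULT, frames=[1,2,4]
Step 4: ref 2 → HIT, frames=[1,2,4]
Step 5: ref 1 → HIT, frames=[1,2,4]
Step 6: ref 3 → FAULT (evict 4), frames=[1,2,3]
Step 7: ref 1 → HIT, frames=[1,2,3]
Step 8: ref 1 → HIT, frames=[1,2,3]
Step 9: ref 1 → HIT, frames=[1,2,3]
Step 10: ref 1 → HIT, frames=[1,2,3]
Step 11: ref 3 → HIT, frames=[1,2,3]
Step 12: ref 3 → HIT, frames=[1,2,3]
Step 13: ref 4 → FAULT (evict 2), frames=[1,4,3]
Step 14: ref 3 → HIT, frames=[1,4,3]
Total faults: 5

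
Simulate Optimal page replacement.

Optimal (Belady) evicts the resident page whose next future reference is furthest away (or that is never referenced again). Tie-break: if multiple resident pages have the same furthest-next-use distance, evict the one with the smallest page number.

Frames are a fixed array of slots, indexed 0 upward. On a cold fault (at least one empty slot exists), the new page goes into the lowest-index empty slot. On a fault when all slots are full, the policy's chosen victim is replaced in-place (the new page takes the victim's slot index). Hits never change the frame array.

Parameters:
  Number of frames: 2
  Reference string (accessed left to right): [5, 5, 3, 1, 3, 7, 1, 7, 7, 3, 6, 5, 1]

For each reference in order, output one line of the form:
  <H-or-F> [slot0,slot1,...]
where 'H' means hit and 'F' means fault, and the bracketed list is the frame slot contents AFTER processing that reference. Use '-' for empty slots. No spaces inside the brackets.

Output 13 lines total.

F [5,-]
H [5,-]
F [5,3]
F [1,3]
H [1,3]
F [1,7]
H [1,7]
H [1,7]
H [1,7]
F [1,3]
F [1,6]
F [1,5]
H [1,5]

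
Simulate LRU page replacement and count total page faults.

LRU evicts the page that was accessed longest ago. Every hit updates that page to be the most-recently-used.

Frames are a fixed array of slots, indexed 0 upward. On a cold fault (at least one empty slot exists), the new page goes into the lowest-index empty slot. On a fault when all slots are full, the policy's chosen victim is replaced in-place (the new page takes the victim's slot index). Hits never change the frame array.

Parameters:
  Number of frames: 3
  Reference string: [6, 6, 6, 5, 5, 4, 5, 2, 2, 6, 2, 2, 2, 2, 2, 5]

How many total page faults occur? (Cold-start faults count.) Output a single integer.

Answer: 5

Derivation:
Step 0: ref 6 → FAULT, frames=[6,-,-]
Step 1: ref 6 → HIT, frames=[6,-,-]
Step 2: ref 6 → HIT, frames=[6,-,-]
Step 3: ref 5 → FAULT, frames=[6,5,-]
Step 4: ref 5 → HIT, frames=[6,5,-]
Step 5: ref 4 → FAULT, frames=[6,5,4]
Step 6: ref 5 → HIT, frames=[6,5,4]
Step 7: ref 2 → FAULT (evict 6), frames=[2,5,4]
Step 8: ref 2 → HIT, frames=[2,5,4]
Step 9: ref 6 → FAULT (evict 4), frames=[2,5,6]
Step 10: ref 2 → HIT, frames=[2,5,6]
Step 11: ref 2 → HIT, frames=[2,5,6]
Step 12: ref 2 → HIT, frames=[2,5,6]
Step 13: ref 2 → HIT, frames=[2,5,6]
Step 14: ref 2 → HIT, frames=[2,5,6]
Step 15: ref 5 → HIT, frames=[2,5,6]
Total faults: 5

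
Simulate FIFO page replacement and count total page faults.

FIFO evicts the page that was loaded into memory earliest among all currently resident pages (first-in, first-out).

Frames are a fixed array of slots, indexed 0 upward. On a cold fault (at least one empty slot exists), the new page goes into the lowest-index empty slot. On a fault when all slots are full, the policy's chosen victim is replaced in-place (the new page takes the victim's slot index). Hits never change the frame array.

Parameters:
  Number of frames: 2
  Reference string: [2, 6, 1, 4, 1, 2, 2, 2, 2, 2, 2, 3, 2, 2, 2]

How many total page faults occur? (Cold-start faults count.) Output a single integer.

Answer: 6

Derivation:
Step 0: ref 2 → FAULT, frames=[2,-]
Step 1: ref 6 → FAULT, frames=[2,6]
Step 2: ref 1 → FAULT (evict 2), frames=[1,6]
Step 3: ref 4 → FAULT (evict 6), frames=[1,4]
Step 4: ref 1 → HIT, frames=[1,4]
Step 5: ref 2 → FAULT (evict 1), frames=[2,4]
Step 6: ref 2 → HIT, frames=[2,4]
Step 7: ref 2 → HIT, frames=[2,4]
Step 8: ref 2 → HIT, frames=[2,4]
Step 9: ref 2 → HIT, frames=[2,4]
Step 10: ref 2 → HIT, frames=[2,4]
Step 11: ref 3 → FAULT (evict 4), frames=[2,3]
Step 12: ref 2 → HIT, frames=[2,3]
Step 13: ref 2 → HIT, frames=[2,3]
Step 14: ref 2 → HIT, frames=[2,3]
Total faults: 6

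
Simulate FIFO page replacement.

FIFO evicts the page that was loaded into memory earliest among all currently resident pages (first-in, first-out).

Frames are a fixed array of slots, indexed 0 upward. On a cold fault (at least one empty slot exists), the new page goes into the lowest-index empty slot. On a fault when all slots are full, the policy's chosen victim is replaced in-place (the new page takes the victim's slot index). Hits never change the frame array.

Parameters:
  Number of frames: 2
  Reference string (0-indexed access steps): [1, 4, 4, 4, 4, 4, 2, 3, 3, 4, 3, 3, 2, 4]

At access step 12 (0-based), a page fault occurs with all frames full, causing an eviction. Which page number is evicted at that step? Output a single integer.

Step 0: ref 1 -> FAULT, frames=[1,-]
Step 1: ref 4 -> FAULT, frames=[1,4]
Step 2: ref 4 -> HIT, frames=[1,4]
Step 3: ref 4 -> HIT, frames=[1,4]
Step 4: ref 4 -> HIT, frames=[1,4]
Step 5: ref 4 -> HIT, frames=[1,4]
Step 6: ref 2 -> FAULT, evict 1, frames=[2,4]
Step 7: ref 3 -> FAULT, evict 4, frames=[2,3]
Step 8: ref 3 -> HIT, frames=[2,3]
Step 9: ref 4 -> FAULT, evict 2, frames=[4,3]
Step 10: ref 3 -> HIT, frames=[4,3]
Step 11: ref 3 -> HIT, frames=[4,3]
Step 12: ref 2 -> FAULT, evict 3, frames=[4,2]
At step 12: evicted page 3

Answer: 3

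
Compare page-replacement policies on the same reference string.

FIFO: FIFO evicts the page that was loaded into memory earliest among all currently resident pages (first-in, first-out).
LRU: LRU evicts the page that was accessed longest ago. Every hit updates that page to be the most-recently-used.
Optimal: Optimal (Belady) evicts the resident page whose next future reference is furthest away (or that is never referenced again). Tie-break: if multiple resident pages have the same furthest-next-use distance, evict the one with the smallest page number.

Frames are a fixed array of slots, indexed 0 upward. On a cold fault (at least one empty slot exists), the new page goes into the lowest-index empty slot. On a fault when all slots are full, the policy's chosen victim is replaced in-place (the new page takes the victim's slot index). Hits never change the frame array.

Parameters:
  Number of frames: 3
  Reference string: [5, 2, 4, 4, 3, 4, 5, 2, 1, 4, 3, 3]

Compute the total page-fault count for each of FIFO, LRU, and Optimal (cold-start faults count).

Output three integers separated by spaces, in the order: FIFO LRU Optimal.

--- FIFO ---
  step 0: ref 5 -> FAULT, frames=[5,-,-] (faults so far: 1)
  step 1: ref 2 -> FAULT, frames=[5,2,-] (faults so far: 2)
  step 2: ref 4 -> FAULT, frames=[5,2,4] (faults so far: 3)
  step 3: ref 4 -> HIT, frames=[5,2,4] (faults so far: 3)
  step 4: ref 3 -> FAULT, evict 5, frames=[3,2,4] (faults so far: 4)
  step 5: ref 4 -> HIT, frames=[3,2,4] (faults so far: 4)
  step 6: ref 5 -> FAULT, evict 2, frames=[3,5,4] (faults so far: 5)
  step 7: ref 2 -> FAULT, evict 4, frames=[3,5,2] (faults so far: 6)
  step 8: ref 1 -> FAULT, evict 3, frames=[1,5,2] (faults so far: 7)
  step 9: ref 4 -> FAULT, evict 5, frames=[1,4,2] (faults so far: 8)
  step 10: ref 3 -> FAULT, evict 2, frames=[1,4,3] (faults so far: 9)
  step 11: ref 3 -> HIT, frames=[1,4,3] (faults so far: 9)
  FIFO total faults: 9
--- LRU ---
  step 0: ref 5 -> FAULT, frames=[5,-,-] (faults so far: 1)
  step 1: ref 2 -> FAULT, frames=[5,2,-] (faults so far: 2)
  step 2: ref 4 -> FAULT, frames=[5,2,4] (faults so far: 3)
  step 3: ref 4 -> HIT, frames=[5,2,4] (faults so far: 3)
  step 4: ref 3 -> FAULT, evict 5, frames=[3,2,4] (faults so far: 4)
  step 5: ref 4 -> HIT, frames=[3,2,4] (faults so far: 4)
  step 6: ref 5 -> FAULT, evict 2, frames=[3,5,4] (faults so far: 5)
  step 7: ref 2 -> FAULT, evict 3, frames=[2,5,4] (faults so far: 6)
  step 8: ref 1 -> FAULT, evict 4, frames=[2,5,1] (faults so far: 7)
  step 9: ref 4 -> FAULT, evict 5, frames=[2,4,1] (faults so far: 8)
  step 10: ref 3 -> FAULT, evict 2, frames=[3,4,1] (faults so far: 9)
  step 11: ref 3 -> HIT, frames=[3,4,1] (faults so far: 9)
  LRU total faults: 9
--- Optimal ---
  step 0: ref 5 -> FAULT, frames=[5,-,-] (faults so far: 1)
  step 1: ref 2 -> FAULT, frames=[5,2,-] (faults so far: 2)
  step 2: ref 4 -> FAULT, frames=[5,2,4] (faults so far: 3)
  step 3: ref 4 -> HIT, frames=[5,2,4] (faults so far: 3)
  step 4: ref 3 -> FAULT, evict 2, frames=[5,3,4] (faults so far: 4)
  step 5: ref 4 -> HIT, frames=[5,3,4] (faults so far: 4)
  step 6: ref 5 -> HIT, frames=[5,3,4] (faults so far: 4)
  step 7: ref 2 -> FAULT, evict 5, frames=[2,3,4] (faults so far: 5)
  step 8: ref 1 -> FAULT, evict 2, frames=[1,3,4] (faults so far: 6)
  step 9: ref 4 -> HIT, frames=[1,3,4] (faults so far: 6)
  step 10: ref 3 -> HIT, frames=[1,3,4] (faults so far: 6)
  step 11: ref 3 -> HIT, frames=[1,3,4] (faults so far: 6)
  Optimal total faults: 6

Answer: 9 9 6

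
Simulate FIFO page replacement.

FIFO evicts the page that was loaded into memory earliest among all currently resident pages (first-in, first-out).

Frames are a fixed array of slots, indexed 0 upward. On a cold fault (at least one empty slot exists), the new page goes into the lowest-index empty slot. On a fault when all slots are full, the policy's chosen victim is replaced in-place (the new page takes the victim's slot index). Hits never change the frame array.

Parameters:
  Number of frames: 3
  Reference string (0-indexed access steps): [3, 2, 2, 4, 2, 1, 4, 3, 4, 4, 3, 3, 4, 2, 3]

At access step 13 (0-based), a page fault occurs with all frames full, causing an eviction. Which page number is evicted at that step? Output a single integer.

Answer: 4

Derivation:
Step 0: ref 3 -> FAULT, frames=[3,-,-]
Step 1: ref 2 -> FAULT, frames=[3,2,-]
Step 2: ref 2 -> HIT, frames=[3,2,-]
Step 3: ref 4 -> FAULT, frames=[3,2,4]
Step 4: ref 2 -> HIT, frames=[3,2,4]
Step 5: ref 1 -> FAULT, evict 3, frames=[1,2,4]
Step 6: ref 4 -> HIT, frames=[1,2,4]
Step 7: ref 3 -> FAULT, evict 2, frames=[1,3,4]
Step 8: ref 4 -> HIT, frames=[1,3,4]
Step 9: ref 4 -> HIT, frames=[1,3,4]
Step 10: ref 3 -> HIT, frames=[1,3,4]
Step 11: ref 3 -> HIT, frames=[1,3,4]
Step 12: ref 4 -> HIT, frames=[1,3,4]
Step 13: ref 2 -> FAULT, evict 4, frames=[1,3,2]
At step 13: evicted page 4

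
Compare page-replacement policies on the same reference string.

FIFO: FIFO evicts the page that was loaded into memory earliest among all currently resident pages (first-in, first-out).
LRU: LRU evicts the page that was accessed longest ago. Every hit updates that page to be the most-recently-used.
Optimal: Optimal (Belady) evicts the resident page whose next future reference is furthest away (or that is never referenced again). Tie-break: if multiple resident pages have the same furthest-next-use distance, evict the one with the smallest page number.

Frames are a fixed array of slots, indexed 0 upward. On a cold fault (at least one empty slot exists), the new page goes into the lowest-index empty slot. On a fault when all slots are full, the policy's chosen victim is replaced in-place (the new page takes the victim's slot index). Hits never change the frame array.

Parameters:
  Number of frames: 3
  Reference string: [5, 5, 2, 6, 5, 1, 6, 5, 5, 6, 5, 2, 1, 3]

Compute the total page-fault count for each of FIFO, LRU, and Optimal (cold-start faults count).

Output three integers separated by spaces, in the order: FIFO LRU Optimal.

--- FIFO ---
  step 0: ref 5 -> FAULT, frames=[5,-,-] (faults so far: 1)
  step 1: ref 5 -> HIT, frames=[5,-,-] (faults so far: 1)
  step 2: ref 2 -> FAULT, frames=[5,2,-] (faults so far: 2)
  step 3: ref 6 -> FAULT, frames=[5,2,6] (faults so far: 3)
  step 4: ref 5 -> HIT, frames=[5,2,6] (faults so far: 3)
  step 5: ref 1 -> FAULT, evict 5, frames=[1,2,6] (faults so far: 4)
  step 6: ref 6 -> HIT, frames=[1,2,6] (faults so far: 4)
  step 7: ref 5 -> FAULT, evict 2, frames=[1,5,6] (faults so far: 5)
  step 8: ref 5 -> HIT, frames=[1,5,6] (faults so far: 5)
  step 9: ref 6 -> HIT, frames=[1,5,6] (faults so far: 5)
  step 10: ref 5 -> HIT, frames=[1,5,6] (faults so far: 5)
  step 11: ref 2 -> FAULT, evict 6, frames=[1,5,2] (faults so far: 6)
  step 12: ref 1 -> HIT, frames=[1,5,2] (faults so far: 6)
  step 13: ref 3 -> FAULT, evict 1, frames=[3,5,2] (faults so far: 7)
  FIFO total faults: 7
--- LRU ---
  step 0: ref 5 -> FAULT, frames=[5,-,-] (faults so far: 1)
  step 1: ref 5 -> HIT, frames=[5,-,-] (faults so far: 1)
  step 2: ref 2 -> FAULT, frames=[5,2,-] (faults so far: 2)
  step 3: ref 6 -> FAULT, frames=[5,2,6] (faults so far: 3)
  step 4: ref 5 -> HIT, frames=[5,2,6] (faults so far: 3)
  step 5: ref 1 -> FAULT, evict 2, frames=[5,1,6] (faults so far: 4)
  step 6: ref 6 -> HIT, frames=[5,1,6] (faults so far: 4)
  step 7: ref 5 -> HIT, frames=[5,1,6] (faults so far: 4)
  step 8: ref 5 -> HIT, frames=[5,1,6] (faults so far: 4)
  step 9: ref 6 -> HIT, frames=[5,1,6] (faults so far: 4)
  step 10: ref 5 -> HIT, frames=[5,1,6] (faults so far: 4)
  step 11: ref 2 -> FAULT, evict 1, frames=[5,2,6] (faults so far: 5)
  step 12: ref 1 -> FAULT, evict 6, frames=[5,2,1] (faults so far: 6)
  step 13: ref 3 -> FAULT, evict 5, frames=[3,2,1] (faults so far: 7)
  LRU total faults: 7
--- Optimal ---
  step 0: ref 5 -> FAULT, frames=[5,-,-] (faults so far: 1)
  step 1: ref 5 -> HIT, frames=[5,-,-] (faults so far: 1)
  step 2: ref 2 -> FAULT, frames=[5,2,-] (faults so far: 2)
  step 3: ref 6 -> FAULT, frames=[5,2,6] (faults so far: 3)
  step 4: ref 5 -> HIT, frames=[5,2,6] (faults so far: 3)
  step 5: ref 1 -> FAULT, evict 2, frames=[5,1,6] (faults so far: 4)
  step 6: ref 6 -> HIT, frames=[5,1,6] (faults so far: 4)
  step 7: ref 5 -> HIT, frames=[5,1,6] (faults so far: 4)
  step 8: ref 5 -> HIT, frames=[5,1,6] (faults so far: 4)
  step 9: ref 6 -> HIT, frames=[5,1,6] (faults so far: 4)
  step 10: ref 5 -> HIT, frames=[5,1,6] (faults so far: 4)
  step 11: ref 2 -> FAULT, evict 5, frames=[2,1,6] (faults so far: 5)
  step 12: ref 1 -> HIT, frames=[2,1,6] (faults so far: 5)
  step 13: ref 3 -> FAULT, evict 1, frames=[2,3,6] (faults so far: 6)
  Optimal total faults: 6

Answer: 7 7 6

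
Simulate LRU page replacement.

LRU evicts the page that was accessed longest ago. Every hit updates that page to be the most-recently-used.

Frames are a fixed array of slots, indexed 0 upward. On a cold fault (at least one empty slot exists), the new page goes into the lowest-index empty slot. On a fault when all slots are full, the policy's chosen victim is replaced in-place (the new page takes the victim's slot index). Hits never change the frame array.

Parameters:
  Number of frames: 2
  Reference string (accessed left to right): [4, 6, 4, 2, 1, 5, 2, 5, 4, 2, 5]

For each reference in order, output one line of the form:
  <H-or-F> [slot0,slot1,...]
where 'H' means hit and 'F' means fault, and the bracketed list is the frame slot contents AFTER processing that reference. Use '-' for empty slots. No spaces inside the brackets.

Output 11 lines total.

F [4,-]
F [4,6]
H [4,6]
F [4,2]
F [1,2]
F [1,5]
F [2,5]
H [2,5]
F [4,5]
F [4,2]
F [5,2]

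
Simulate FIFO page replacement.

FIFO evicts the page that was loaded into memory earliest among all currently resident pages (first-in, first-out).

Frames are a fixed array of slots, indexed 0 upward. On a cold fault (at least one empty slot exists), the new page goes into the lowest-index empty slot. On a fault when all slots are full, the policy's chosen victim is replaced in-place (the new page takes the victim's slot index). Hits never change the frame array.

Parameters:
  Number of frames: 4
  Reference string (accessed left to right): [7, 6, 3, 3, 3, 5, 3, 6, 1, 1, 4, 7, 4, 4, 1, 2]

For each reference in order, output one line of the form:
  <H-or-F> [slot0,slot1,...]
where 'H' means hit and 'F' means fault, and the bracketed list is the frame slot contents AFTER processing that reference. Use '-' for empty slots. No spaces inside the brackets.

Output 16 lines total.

F [7,-,-,-]
F [7,6,-,-]
F [7,6,3,-]
H [7,6,3,-]
H [7,6,3,-]
F [7,6,3,5]
H [7,6,3,5]
H [7,6,3,5]
F [1,6,3,5]
H [1,6,3,5]
F [1,4,3,5]
F [1,4,7,5]
H [1,4,7,5]
H [1,4,7,5]
H [1,4,7,5]
F [1,4,7,2]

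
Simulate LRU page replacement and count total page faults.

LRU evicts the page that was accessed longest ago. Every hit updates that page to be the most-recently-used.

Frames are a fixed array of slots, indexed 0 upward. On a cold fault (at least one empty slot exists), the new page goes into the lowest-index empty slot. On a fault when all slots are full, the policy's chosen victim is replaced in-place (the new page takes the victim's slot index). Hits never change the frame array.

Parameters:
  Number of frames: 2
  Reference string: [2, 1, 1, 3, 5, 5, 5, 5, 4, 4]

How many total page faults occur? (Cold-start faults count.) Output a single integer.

Answer: 5

Derivation:
Step 0: ref 2 → FAULT, frames=[2,-]
Step 1: ref 1 → FAULT, frames=[2,1]
Step 2: ref 1 → HIT, frames=[2,1]
Step 3: ref 3 → FAULT (evict 2), frames=[3,1]
Step 4: ref 5 → FAULT (evict 1), frames=[3,5]
Step 5: ref 5 → HIT, frames=[3,5]
Step 6: ref 5 → HIT, frames=[3,5]
Step 7: ref 5 → HIT, frames=[3,5]
Step 8: ref 4 → FAULT (evict 3), frames=[4,5]
Step 9: ref 4 → HIT, frames=[4,5]
Total faults: 5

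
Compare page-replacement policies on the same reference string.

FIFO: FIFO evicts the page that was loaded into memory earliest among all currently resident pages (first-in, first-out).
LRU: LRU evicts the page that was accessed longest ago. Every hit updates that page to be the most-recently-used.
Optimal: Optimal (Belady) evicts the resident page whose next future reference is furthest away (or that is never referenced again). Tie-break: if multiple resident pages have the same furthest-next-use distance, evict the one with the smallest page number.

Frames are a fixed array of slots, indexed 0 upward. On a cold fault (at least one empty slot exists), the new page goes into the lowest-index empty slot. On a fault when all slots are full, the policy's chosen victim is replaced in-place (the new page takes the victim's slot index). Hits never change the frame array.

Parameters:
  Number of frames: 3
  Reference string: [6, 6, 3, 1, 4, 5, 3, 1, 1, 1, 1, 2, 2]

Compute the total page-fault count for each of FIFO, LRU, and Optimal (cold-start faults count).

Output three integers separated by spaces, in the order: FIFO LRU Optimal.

--- FIFO ---
  step 0: ref 6 -> FAULT, frames=[6,-,-] (faults so far: 1)
  step 1: ref 6 -> HIT, frames=[6,-,-] (faults so far: 1)
  step 2: ref 3 -> FAULT, frames=[6,3,-] (faults so far: 2)
  step 3: ref 1 -> FAULT, frames=[6,3,1] (faults so far: 3)
  step 4: ref 4 -> FAULT, evict 6, frames=[4,3,1] (faults so far: 4)
  step 5: ref 5 -> FAULT, evict 3, frames=[4,5,1] (faults so far: 5)
  step 6: ref 3 -> FAULT, evict 1, frames=[4,5,3] (faults so far: 6)
  step 7: ref 1 -> FAULT, evict 4, frames=[1,5,3] (faults so far: 7)
  step 8: ref 1 -> HIT, frames=[1,5,3] (faults so far: 7)
  step 9: ref 1 -> HIT, frames=[1,5,3] (faults so far: 7)
  step 10: ref 1 -> HIT, frames=[1,5,3] (faults so far: 7)
  step 11: ref 2 -> FAULT, evict 5, frames=[1,2,3] (faults so far: 8)
  step 12: ref 2 -> HIT, frames=[1,2,3] (faults so far: 8)
  FIFO total faults: 8
--- LRU ---
  step 0: ref 6 -> FAULT, frames=[6,-,-] (faults so far: 1)
  step 1: ref 6 -> HIT, frames=[6,-,-] (faults so far: 1)
  step 2: ref 3 -> FAULT, frames=[6,3,-] (faults so far: 2)
  step 3: ref 1 -> FAULT, frames=[6,3,1] (faults so far: 3)
  step 4: ref 4 -> FAULT, evict 6, frames=[4,3,1] (faults so far: 4)
  step 5: ref 5 -> FAULT, evict 3, frames=[4,5,1] (faults so far: 5)
  step 6: ref 3 -> FAULT, evict 1, frames=[4,5,3] (faults so far: 6)
  step 7: ref 1 -> FAULT, evict 4, frames=[1,5,3] (faults so far: 7)
  step 8: ref 1 -> HIT, frames=[1,5,3] (faults so far: 7)
  step 9: ref 1 -> HIT, frames=[1,5,3] (faults so far: 7)
  step 10: ref 1 -> HIT, frames=[1,5,3] (faults so far: 7)
  step 11: ref 2 -> FAULT, evict 5, frames=[1,2,3] (faults so far: 8)
  step 12: ref 2 -> HIT, frames=[1,2,3] (faults so far: 8)
  LRU total faults: 8
--- Optimal ---
  step 0: ref 6 -> FAULT, frames=[6,-,-] (faults so far: 1)
  step 1: ref 6 -> HIT, frames=[6,-,-] (faults so far: 1)
  step 2: ref 3 -> FAULT, frames=[6,3,-] (faults so far: 2)
  step 3: ref 1 -> FAULT, frames=[6,3,1] (faults so far: 3)
  step 4: ref 4 -> FAULT, evict 6, frames=[4,3,1] (faults so far: 4)
  step 5: ref 5 -> FAULT, evict 4, frames=[5,3,1] (faults so far: 5)
  step 6: ref 3 -> HIT, frames=[5,3,1] (faults so far: 5)
  step 7: ref 1 -> HIT, frames=[5,3,1] (faults so far: 5)
  step 8: ref 1 -> HIT, frames=[5,3,1] (faults so far: 5)
  step 9: ref 1 -> HIT, frames=[5,3,1] (faults so far: 5)
  step 10: ref 1 -> HIT, frames=[5,3,1] (faults so far: 5)
  step 11: ref 2 -> FAULT, evict 1, frames=[5,3,2] (faults so far: 6)
  step 12: ref 2 -> HIT, frames=[5,3,2] (faults so far: 6)
  Optimal total faults: 6

Answer: 8 8 6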